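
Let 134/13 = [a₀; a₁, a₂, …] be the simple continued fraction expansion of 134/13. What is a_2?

Repeatedly divide and take the remainder:
134 ÷ 13 → quotient 10, remainder 4
13 ÷ 4 → quotient 3, remainder 1
4 ÷ 1 → quotient 4, remainder 0

4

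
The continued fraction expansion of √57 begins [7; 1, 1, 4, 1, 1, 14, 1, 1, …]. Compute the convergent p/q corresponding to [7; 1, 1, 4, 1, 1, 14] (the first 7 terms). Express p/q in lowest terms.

2197/291

Use the convergent recurrence hₖ = aₖ·hₖ₋₁ + hₖ₋₂ (and likewise for the denominators kₖ):
a_0 = 7: 7/1
a_1 = 1: 8/1
a_2 = 1: 15/2
a_3 = 4: 68/9
a_4 = 1: 83/11
a_5 = 1: 151/20
a_6 = 14: 2197/291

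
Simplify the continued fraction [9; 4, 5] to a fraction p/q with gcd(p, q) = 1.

194/21

Compute successive convergents:
a_0 = 9: 9/1
a_1 = 4: 37/4
a_2 = 5: 194/21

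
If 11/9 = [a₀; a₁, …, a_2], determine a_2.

11 = 1·9 + 2, so a_0 = 1
9 = 4·2 + 1, so a_1 = 4
2 = 2·1 + 0, so a_2 = 2

2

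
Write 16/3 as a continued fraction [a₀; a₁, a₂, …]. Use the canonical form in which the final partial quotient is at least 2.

[5; 3]

Repeatedly divide and take the remainder:
16 = 5·3 + 1, so a_0 = 5
3 = 3·1 + 0, so a_1 = 3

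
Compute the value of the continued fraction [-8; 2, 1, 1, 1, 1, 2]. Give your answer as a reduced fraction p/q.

-259/34

Starting at the tail and folding back:
Start with 2.
1 + 1/(2/1) = 1 + 1/2 = 3/2
1 + 1/(3/2) = 1 + 2/3 = 5/3
1 + 1/(5/3) = 1 + 3/5 = 8/5
1 + 1/(8/5) = 1 + 5/8 = 13/8
2 + 1/(13/8) = 2 + 8/13 = 34/13
-8 + 1/(34/13) = -8 + 13/34 = -259/34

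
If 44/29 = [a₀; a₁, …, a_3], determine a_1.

⌊44/29⌋ = 1, remainder 15
⌊29/15⌋ = 1, remainder 14

1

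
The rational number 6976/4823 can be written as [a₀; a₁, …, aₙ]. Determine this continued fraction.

[1; 2, 4, 6, 12, 7]

Repeatedly divide and take the remainder:
6976 = 1·4823 + 2153, so a_0 = 1
4823 = 2·2153 + 517, so a_1 = 2
2153 = 4·517 + 85, so a_2 = 4
517 = 6·85 + 7, so a_3 = 6
85 = 12·7 + 1, so a_4 = 12
7 = 7·1 + 0, so a_5 = 7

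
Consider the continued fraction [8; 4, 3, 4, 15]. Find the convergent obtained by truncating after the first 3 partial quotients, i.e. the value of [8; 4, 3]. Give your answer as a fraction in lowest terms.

107/13

a_0 = 8: 8/1
a_1 = 4: 33/4
a_2 = 3: 107/13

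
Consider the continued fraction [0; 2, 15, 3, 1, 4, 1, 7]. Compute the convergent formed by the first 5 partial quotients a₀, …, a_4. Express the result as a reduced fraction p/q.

Compute successive convergents:
a_0 = 0: 0/1
a_1 = 2: 1/2
a_2 = 15: 15/31
a_3 = 3: 46/95
a_4 = 1: 61/126

61/126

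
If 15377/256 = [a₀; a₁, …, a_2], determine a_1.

15

15377 ÷ 256 → quotient 60, remainder 17
256 ÷ 17 → quotient 15, remainder 1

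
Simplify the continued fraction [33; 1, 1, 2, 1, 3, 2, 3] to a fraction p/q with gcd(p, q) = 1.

6816/203

Start with 3.
2 + 1/(3/1) = 2 + 1/3 = 7/3
3 + 1/(7/3) = 3 + 3/7 = 24/7
1 + 1/(24/7) = 1 + 7/24 = 31/24
2 + 1/(31/24) = 2 + 24/31 = 86/31
1 + 1/(86/31) = 1 + 31/86 = 117/86
1 + 1/(117/86) = 1 + 86/117 = 203/117
33 + 1/(203/117) = 33 + 117/203 = 6816/203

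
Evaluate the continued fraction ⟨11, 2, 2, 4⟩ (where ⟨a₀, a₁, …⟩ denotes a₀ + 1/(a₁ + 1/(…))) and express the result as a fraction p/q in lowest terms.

251/22

a_0 = 11: 11/1
a_1 = 2: 23/2
a_2 = 2: 57/5
a_3 = 4: 251/22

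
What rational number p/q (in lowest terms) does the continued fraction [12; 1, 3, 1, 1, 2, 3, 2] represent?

2288/179

a_0 = 12: 12/1
a_1 = 1: 13/1
a_2 = 3: 51/4
a_3 = 1: 64/5
a_4 = 1: 115/9
a_5 = 2: 294/23
a_6 = 3: 997/78
a_7 = 2: 2288/179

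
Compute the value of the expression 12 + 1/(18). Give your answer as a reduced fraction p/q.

217/18

Compute successive convergents:
a_0 = 12: 12/1
a_1 = 18: 217/18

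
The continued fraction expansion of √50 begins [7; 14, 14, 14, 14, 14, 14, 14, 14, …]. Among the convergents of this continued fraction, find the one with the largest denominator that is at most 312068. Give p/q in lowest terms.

275807/39005

List convergents until the denominator exceeds the bound:
a_0 = 7: 7/1  (≤ bound)
a_1 = 14: 99/14  (≤ bound)
a_2 = 14: 1393/197  (≤ bound)
a_3 = 14: 19601/2772  (≤ bound)
a_4 = 14: 275807/39005  (≤ bound)
a_5 = 14: 3880899/548842  (> 312068, stop)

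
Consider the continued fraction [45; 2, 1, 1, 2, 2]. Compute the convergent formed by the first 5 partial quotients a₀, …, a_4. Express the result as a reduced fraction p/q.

590/13

Compute successive convergents:
a_0 = 45: 45/1
a_1 = 2: 91/2
a_2 = 1: 136/3
a_3 = 1: 227/5
a_4 = 2: 590/13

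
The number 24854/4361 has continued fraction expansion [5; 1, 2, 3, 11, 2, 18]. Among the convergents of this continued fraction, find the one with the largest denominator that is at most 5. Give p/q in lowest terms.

a_0 = 5: 5/1  (≤ bound)
a_1 = 1: 6/1  (≤ bound)
a_2 = 2: 17/3  (≤ bound)
a_3 = 3: 57/10  (> 5, stop)

17/3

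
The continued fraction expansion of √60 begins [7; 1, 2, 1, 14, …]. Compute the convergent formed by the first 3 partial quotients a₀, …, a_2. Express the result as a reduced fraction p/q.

Start with 2.
1 + 1/(2/1) = 1 + 1/2 = 3/2
7 + 1/(3/2) = 7 + 2/3 = 23/3

23/3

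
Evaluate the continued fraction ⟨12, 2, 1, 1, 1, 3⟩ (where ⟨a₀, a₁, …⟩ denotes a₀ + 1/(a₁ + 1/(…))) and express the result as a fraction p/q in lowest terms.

Start with 3.
1 + 1/(3/1) = 1 + 1/3 = 4/3
1 + 1/(4/3) = 1 + 3/4 = 7/4
1 + 1/(7/4) = 1 + 4/7 = 11/7
2 + 1/(11/7) = 2 + 7/11 = 29/11
12 + 1/(29/11) = 12 + 11/29 = 359/29

359/29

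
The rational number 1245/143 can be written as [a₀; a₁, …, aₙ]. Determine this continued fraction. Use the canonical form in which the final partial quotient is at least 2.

1245 = 8·143 + 101, so a_0 = 8
143 = 1·101 + 42, so a_1 = 1
101 = 2·42 + 17, so a_2 = 2
42 = 2·17 + 8, so a_3 = 2
17 = 2·8 + 1, so a_4 = 2
8 = 8·1 + 0, so a_5 = 8

[8; 1, 2, 2, 2, 8]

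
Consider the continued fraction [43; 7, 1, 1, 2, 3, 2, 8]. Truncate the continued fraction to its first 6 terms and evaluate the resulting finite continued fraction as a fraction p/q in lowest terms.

Starting at the tail and folding back:
Start with 3.
2 + 1/(3/1) = 2 + 1/3 = 7/3
1 + 1/(7/3) = 1 + 3/7 = 10/7
1 + 1/(10/7) = 1 + 7/10 = 17/10
7 + 1/(17/10) = 7 + 10/17 = 129/17
43 + 1/(129/17) = 43 + 17/129 = 5564/129

5564/129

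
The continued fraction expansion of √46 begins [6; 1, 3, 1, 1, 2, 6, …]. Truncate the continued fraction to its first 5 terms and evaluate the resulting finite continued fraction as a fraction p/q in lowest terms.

a_0 = 6: 6/1
a_1 = 1: 7/1
a_2 = 3: 27/4
a_3 = 1: 34/5
a_4 = 1: 61/9

61/9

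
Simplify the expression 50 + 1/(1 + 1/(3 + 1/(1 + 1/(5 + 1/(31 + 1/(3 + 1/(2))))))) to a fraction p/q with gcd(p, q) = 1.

a_0 = 50: 50/1
a_1 = 1: 51/1
a_2 = 3: 203/4
a_3 = 1: 254/5
a_4 = 5: 1473/29
a_5 = 31: 45917/904
a_6 = 3: 139224/2741
a_7 = 2: 324365/6386

324365/6386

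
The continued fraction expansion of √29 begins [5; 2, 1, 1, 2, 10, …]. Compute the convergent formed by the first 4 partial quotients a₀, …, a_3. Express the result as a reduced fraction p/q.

27/5

Work from the innermost term outward:
Start with 1.
1 + 1/(1/1) = 1 + 1/1 = 2/1
2 + 1/(2/1) = 2 + 1/2 = 5/2
5 + 1/(5/2) = 5 + 2/5 = 27/5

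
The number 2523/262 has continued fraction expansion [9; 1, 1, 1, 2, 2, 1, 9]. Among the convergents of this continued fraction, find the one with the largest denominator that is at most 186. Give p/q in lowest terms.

List convergents until the denominator exceeds the bound:
a_0 = 9: 9/1  (≤ bound)
a_1 = 1: 10/1  (≤ bound)
a_2 = 1: 19/2  (≤ bound)
a_3 = 1: 29/3  (≤ bound)
a_4 = 2: 77/8  (≤ bound)
a_5 = 2: 183/19  (≤ bound)
a_6 = 1: 260/27  (≤ bound)
a_7 = 9: 2523/262  (> 186, stop)

260/27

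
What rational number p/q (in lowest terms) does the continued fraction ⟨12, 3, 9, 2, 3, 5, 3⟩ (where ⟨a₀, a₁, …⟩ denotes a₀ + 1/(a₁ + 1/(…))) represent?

42597/3457

Compute successive convergents:
a_0 = 12: 12/1
a_1 = 3: 37/3
a_2 = 9: 345/28
a_3 = 2: 727/59
a_4 = 3: 2526/205
a_5 = 5: 13357/1084
a_6 = 3: 42597/3457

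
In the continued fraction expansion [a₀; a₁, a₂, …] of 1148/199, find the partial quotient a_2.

Apply division with remainder until the remainder is 0:
1148 ÷ 199 → quotient 5, remainder 153
199 ÷ 153 → quotient 1, remainder 46
153 ÷ 46 → quotient 3, remainder 15

3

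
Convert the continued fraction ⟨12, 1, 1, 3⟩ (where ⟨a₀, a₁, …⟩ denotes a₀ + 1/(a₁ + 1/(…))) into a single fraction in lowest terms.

88/7

Start with 3.
1 + 1/(3/1) = 1 + 1/3 = 4/3
1 + 1/(4/3) = 1 + 3/4 = 7/4
12 + 1/(7/4) = 12 + 4/7 = 88/7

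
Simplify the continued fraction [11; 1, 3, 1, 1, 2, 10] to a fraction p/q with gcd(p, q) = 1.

2816/239

Start with 10.
2 + 1/(10/1) = 2 + 1/10 = 21/10
1 + 1/(21/10) = 1 + 10/21 = 31/21
1 + 1/(31/21) = 1 + 21/31 = 52/31
3 + 1/(52/31) = 3 + 31/52 = 187/52
1 + 1/(187/52) = 1 + 52/187 = 239/187
11 + 1/(239/187) = 11 + 187/239 = 2816/239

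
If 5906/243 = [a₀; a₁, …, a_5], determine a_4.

5906 = 24·243 + 74, so a_0 = 24
243 = 3·74 + 21, so a_1 = 3
74 = 3·21 + 11, so a_2 = 3
21 = 1·11 + 10, so a_3 = 1
11 = 1·10 + 1, so a_4 = 1

1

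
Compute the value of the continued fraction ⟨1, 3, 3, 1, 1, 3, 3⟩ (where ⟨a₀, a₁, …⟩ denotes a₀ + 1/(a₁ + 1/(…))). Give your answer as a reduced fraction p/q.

Start with 3.
3 + 1/(3/1) = 3 + 1/3 = 10/3
1 + 1/(10/3) = 1 + 3/10 = 13/10
1 + 1/(13/10) = 1 + 10/13 = 23/13
3 + 1/(23/13) = 3 + 13/23 = 82/23
3 + 1/(82/23) = 3 + 23/82 = 269/82
1 + 1/(269/82) = 1 + 82/269 = 351/269

351/269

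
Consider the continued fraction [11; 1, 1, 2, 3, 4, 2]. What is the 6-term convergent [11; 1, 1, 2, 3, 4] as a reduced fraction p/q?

Use the convergent recurrence hₖ = aₖ·hₖ₋₁ + hₖ₋₂ (and likewise for the denominators kₖ):
a_0 = 11: 11/1
a_1 = 1: 12/1
a_2 = 1: 23/2
a_3 = 2: 58/5
a_4 = 3: 197/17
a_5 = 4: 846/73

846/73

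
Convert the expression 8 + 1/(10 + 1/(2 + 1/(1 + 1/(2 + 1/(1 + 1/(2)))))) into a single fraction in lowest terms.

Build up convergents one term at a time:
a_0 = 8: 8/1
a_1 = 10: 81/10
a_2 = 2: 170/21
a_3 = 1: 251/31
a_4 = 2: 672/83
a_5 = 1: 923/114
a_6 = 2: 2518/311

2518/311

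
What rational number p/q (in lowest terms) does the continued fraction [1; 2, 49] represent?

a_0 = 1: 1/1
a_1 = 2: 3/2
a_2 = 49: 148/99

148/99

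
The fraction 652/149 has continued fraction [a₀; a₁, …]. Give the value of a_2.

Apply division with remainder until the remainder is 0:
652 = 4·149 + 56, so a_0 = 4
149 = 2·56 + 37, so a_1 = 2
56 = 1·37 + 19, so a_2 = 1

1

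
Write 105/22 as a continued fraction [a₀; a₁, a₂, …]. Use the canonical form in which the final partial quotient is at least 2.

[4; 1, 3, 2, 2]

Run the Euclidean algorithm, recording each quotient:
105 ÷ 22 → quotient 4, remainder 17
22 ÷ 17 → quotient 1, remainder 5
17 ÷ 5 → quotient 3, remainder 2
5 ÷ 2 → quotient 2, remainder 1
2 ÷ 1 → quotient 2, remainder 0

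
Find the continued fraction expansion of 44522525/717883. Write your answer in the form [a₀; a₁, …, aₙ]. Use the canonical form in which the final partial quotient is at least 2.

44522525 ÷ 717883 → quotient 62, remainder 13779
717883 ÷ 13779 → quotient 52, remainder 1375
13779 ÷ 1375 → quotient 10, remainder 29
1375 ÷ 29 → quotient 47, remainder 12
29 ÷ 12 → quotient 2, remainder 5
12 ÷ 5 → quotient 2, remainder 2
5 ÷ 2 → quotient 2, remainder 1
2 ÷ 1 → quotient 2, remainder 0

[62; 52, 10, 47, 2, 2, 2, 2]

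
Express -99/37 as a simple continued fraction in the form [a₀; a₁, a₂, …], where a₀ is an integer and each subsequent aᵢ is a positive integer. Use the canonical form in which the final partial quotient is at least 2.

[-3; 3, 12]

Repeatedly divide and take the remainder:
-99 = -3·37 + 12, so a_0 = -3
37 = 3·12 + 1, so a_1 = 3
12 = 12·1 + 0, so a_2 = 12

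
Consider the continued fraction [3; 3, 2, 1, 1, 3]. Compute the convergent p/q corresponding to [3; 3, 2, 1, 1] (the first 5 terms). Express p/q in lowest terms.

56/17

a_0 = 3: 3/1
a_1 = 3: 10/3
a_2 = 2: 23/7
a_3 = 1: 33/10
a_4 = 1: 56/17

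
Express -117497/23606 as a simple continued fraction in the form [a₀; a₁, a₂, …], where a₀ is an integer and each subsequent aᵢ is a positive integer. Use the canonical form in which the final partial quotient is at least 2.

[-5; 44, 3, 2, 5, 1, 11]

-117497 = -5·23606 + 533, so a_0 = -5
23606 = 44·533 + 154, so a_1 = 44
533 = 3·154 + 71, so a_2 = 3
154 = 2·71 + 12, so a_3 = 2
71 = 5·12 + 11, so a_4 = 5
12 = 1·11 + 1, so a_5 = 1
11 = 11·1 + 0, so a_6 = 11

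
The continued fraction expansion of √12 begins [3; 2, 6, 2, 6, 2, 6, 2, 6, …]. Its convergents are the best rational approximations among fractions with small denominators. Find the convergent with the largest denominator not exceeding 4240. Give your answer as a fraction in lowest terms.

8733/2521

List convergents until the denominator exceeds the bound:
a_0 = 3: 3/1  (≤ bound)
a_1 = 2: 7/2  (≤ bound)
a_2 = 6: 45/13  (≤ bound)
a_3 = 2: 97/28  (≤ bound)
a_4 = 6: 627/181  (≤ bound)
a_5 = 2: 1351/390  (≤ bound)
a_6 = 6: 8733/2521  (≤ bound)
a_7 = 2: 18817/5432  (> 4240, stop)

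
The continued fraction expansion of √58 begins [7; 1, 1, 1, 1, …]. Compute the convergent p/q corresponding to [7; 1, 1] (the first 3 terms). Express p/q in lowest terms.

15/2

Start with 1.
1 + 1/(1/1) = 1 + 1/1 = 2/1
7 + 1/(2/1) = 7 + 1/2 = 15/2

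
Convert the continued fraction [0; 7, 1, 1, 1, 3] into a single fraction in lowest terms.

11/84

a_0 = 0: 0/1
a_1 = 7: 1/7
a_2 = 1: 1/8
a_3 = 1: 2/15
a_4 = 1: 3/23
a_5 = 3: 11/84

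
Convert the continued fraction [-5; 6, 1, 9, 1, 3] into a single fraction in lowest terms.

a_0 = -5: -5/1
a_1 = 6: -29/6
a_2 = 1: -34/7
a_3 = 9: -335/69
a_4 = 1: -369/76
a_5 = 3: -1442/297

-1442/297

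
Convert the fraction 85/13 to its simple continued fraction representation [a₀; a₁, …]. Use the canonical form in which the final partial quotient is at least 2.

Repeatedly divide and take the remainder:
85 ÷ 13 → quotient 6, remainder 7
13 ÷ 7 → quotient 1, remainder 6
7 ÷ 6 → quotient 1, remainder 1
6 ÷ 1 → quotient 6, remainder 0

[6; 1, 1, 6]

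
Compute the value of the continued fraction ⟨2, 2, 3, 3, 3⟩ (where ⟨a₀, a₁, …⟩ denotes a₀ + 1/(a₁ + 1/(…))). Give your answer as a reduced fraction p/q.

185/76

Start with 3.
3 + 1/(3/1) = 3 + 1/3 = 10/3
3 + 1/(10/3) = 3 + 3/10 = 33/10
2 + 1/(33/10) = 2 + 10/33 = 76/33
2 + 1/(76/33) = 2 + 33/76 = 185/76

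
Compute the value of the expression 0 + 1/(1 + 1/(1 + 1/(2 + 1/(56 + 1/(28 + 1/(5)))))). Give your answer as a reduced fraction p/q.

23844/39787

a_0 = 0: 0/1
a_1 = 1: 1/1
a_2 = 1: 1/2
a_3 = 2: 3/5
a_4 = 56: 169/282
a_5 = 28: 4735/7901
a_6 = 5: 23844/39787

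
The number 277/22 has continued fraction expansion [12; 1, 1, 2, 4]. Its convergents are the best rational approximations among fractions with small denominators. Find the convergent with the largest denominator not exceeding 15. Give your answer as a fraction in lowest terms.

63/5

List convergents until the denominator exceeds the bound:
a_0 = 12: 12/1  (≤ bound)
a_1 = 1: 13/1  (≤ bound)
a_2 = 1: 25/2  (≤ bound)
a_3 = 2: 63/5  (≤ bound)
a_4 = 4: 277/22  (> 15, stop)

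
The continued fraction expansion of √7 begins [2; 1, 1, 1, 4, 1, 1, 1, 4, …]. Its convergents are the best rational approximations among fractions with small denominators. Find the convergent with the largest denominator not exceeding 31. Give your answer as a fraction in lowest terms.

a_0 = 2: 2/1  (≤ bound)
a_1 = 1: 3/1  (≤ bound)
a_2 = 1: 5/2  (≤ bound)
a_3 = 1: 8/3  (≤ bound)
a_4 = 4: 37/14  (≤ bound)
a_5 = 1: 45/17  (≤ bound)
a_6 = 1: 82/31  (≤ bound)
a_7 = 1: 127/48  (> 31, stop)

82/31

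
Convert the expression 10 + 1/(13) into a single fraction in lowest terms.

Build up convergents one term at a time:
a_0 = 10: 10/1
a_1 = 13: 131/13

131/13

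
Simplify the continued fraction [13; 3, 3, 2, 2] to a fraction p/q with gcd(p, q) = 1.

Work from the innermost term outward:
Start with 2.
2 + 1/(2/1) = 2 + 1/2 = 5/2
3 + 1/(5/2) = 3 + 2/5 = 17/5
3 + 1/(17/5) = 3 + 5/17 = 56/17
13 + 1/(56/17) = 13 + 17/56 = 745/56

745/56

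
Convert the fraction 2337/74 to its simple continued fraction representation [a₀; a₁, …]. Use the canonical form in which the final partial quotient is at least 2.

[31; 1, 1, 2, 1, 1, 2, 2]

2337 = 31·74 + 43, so a_0 = 31
74 = 1·43 + 31, so a_1 = 1
43 = 1·31 + 12, so a_2 = 1
31 = 2·12 + 7, so a_3 = 2
12 = 1·7 + 5, so a_4 = 1
7 = 1·5 + 2, so a_5 = 1
5 = 2·2 + 1, so a_6 = 2
2 = 2·1 + 0, so a_7 = 2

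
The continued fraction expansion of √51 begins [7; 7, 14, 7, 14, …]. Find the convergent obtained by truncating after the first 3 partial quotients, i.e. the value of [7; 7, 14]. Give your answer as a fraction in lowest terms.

707/99

Start with 14.
7 + 1/(14/1) = 7 + 1/14 = 99/14
7 + 1/(99/14) = 7 + 14/99 = 707/99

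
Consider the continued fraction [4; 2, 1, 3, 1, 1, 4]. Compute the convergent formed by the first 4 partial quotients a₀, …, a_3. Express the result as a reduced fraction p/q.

48/11

Starting at the tail and folding back:
Start with 3.
1 + 1/(3/1) = 1 + 1/3 = 4/3
2 + 1/(4/3) = 2 + 3/4 = 11/4
4 + 1/(11/4) = 4 + 4/11 = 48/11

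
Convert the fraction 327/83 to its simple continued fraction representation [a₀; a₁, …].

327 = 3·83 + 78, so a_0 = 3
83 = 1·78 + 5, so a_1 = 1
78 = 15·5 + 3, so a_2 = 15
5 = 1·3 + 2, so a_3 = 1
3 = 1·2 + 1, so a_4 = 1
2 = 2·1 + 0, so a_5 = 2

[3; 1, 15, 1, 1, 2]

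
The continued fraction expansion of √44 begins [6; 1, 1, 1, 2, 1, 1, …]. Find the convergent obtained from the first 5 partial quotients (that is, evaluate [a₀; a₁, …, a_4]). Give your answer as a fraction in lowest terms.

Build up convergents one term at a time:
a_0 = 6: 6/1
a_1 = 1: 7/1
a_2 = 1: 13/2
a_3 = 1: 20/3
a_4 = 2: 53/8

53/8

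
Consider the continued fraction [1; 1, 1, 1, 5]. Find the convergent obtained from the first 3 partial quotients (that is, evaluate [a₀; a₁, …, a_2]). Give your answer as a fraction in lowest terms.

3/2

Build up convergents one term at a time:
a_0 = 1: 1/1
a_1 = 1: 2/1
a_2 = 1: 3/2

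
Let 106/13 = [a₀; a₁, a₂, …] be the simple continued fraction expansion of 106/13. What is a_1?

6

Run the Euclidean algorithm, recording each quotient:
106 ÷ 13 → quotient 8, remainder 2
13 ÷ 2 → quotient 6, remainder 1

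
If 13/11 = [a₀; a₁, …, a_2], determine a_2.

13 = 1·11 + 2, so a_0 = 1
11 = 5·2 + 1, so a_1 = 5
2 = 2·1 + 0, so a_2 = 2

2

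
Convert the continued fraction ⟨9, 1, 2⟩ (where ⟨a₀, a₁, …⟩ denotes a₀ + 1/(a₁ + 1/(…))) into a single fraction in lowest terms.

29/3

Start with 2.
1 + 1/(2/1) = 1 + 1/2 = 3/2
9 + 1/(3/2) = 9 + 2/3 = 29/3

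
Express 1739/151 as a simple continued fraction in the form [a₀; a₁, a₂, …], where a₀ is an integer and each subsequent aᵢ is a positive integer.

[11; 1, 1, 14, 1, 1, 2]

Run the Euclidean algorithm, recording each quotient:
1739 = 11·151 + 78, so a_0 = 11
151 = 1·78 + 73, so a_1 = 1
78 = 1·73 + 5, so a_2 = 1
73 = 14·5 + 3, so a_3 = 14
5 = 1·3 + 2, so a_4 = 1
3 = 1·2 + 1, so a_5 = 1
2 = 2·1 + 0, so a_6 = 2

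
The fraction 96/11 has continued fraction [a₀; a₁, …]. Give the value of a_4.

Apply division with remainder until the remainder is 0:
96 ÷ 11 → quotient 8, remainder 8
11 ÷ 8 → quotient 1, remainder 3
8 ÷ 3 → quotient 2, remainder 2
3 ÷ 2 → quotient 1, remainder 1
2 ÷ 1 → quotient 2, remainder 0

2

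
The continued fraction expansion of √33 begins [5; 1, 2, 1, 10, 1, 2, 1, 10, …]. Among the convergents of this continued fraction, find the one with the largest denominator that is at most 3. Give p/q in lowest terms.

List convergents until the denominator exceeds the bound:
a_0 = 5: 5/1  (≤ bound)
a_1 = 1: 6/1  (≤ bound)
a_2 = 2: 17/3  (≤ bound)
a_3 = 1: 23/4  (> 3, stop)

17/3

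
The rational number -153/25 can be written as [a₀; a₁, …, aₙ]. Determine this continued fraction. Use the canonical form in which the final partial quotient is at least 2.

⌊-153/25⌋ = -7, remainder 22
⌊25/22⌋ = 1, remainder 3
⌊22/3⌋ = 7, remainder 1
⌊3/1⌋ = 3, remainder 0

[-7; 1, 7, 3]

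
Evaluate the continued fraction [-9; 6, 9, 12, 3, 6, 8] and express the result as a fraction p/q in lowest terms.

-935989/105925

a_0 = -9: -9/1
a_1 = 6: -53/6
a_2 = 9: -486/55
a_3 = 12: -5885/666
a_4 = 3: -18141/2053
a_5 = 6: -114731/12984
a_6 = 8: -935989/105925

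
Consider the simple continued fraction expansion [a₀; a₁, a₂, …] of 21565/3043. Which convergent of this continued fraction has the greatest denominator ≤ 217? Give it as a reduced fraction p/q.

List convergents until the denominator exceeds the bound:
a_0 = 7: 7/1  (≤ bound)
a_1 = 11: 78/11  (≤ bound)
a_2 = 1: 85/12  (≤ bound)
a_3 = 1: 163/23  (≤ bound)
a_4 = 8: 1389/196  (≤ bound)
a_5 = 1: 1552/219  (> 217, stop)

1389/196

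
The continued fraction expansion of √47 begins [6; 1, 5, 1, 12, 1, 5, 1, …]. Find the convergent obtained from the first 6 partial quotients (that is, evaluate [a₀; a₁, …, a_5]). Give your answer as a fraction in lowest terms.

665/97

Use the convergent recurrence hₖ = aₖ·hₖ₋₁ + hₖ₋₂ (and likewise for the denominators kₖ):
a_0 = 6: 6/1
a_1 = 1: 7/1
a_2 = 5: 41/6
a_3 = 1: 48/7
a_4 = 12: 617/90
a_5 = 1: 665/97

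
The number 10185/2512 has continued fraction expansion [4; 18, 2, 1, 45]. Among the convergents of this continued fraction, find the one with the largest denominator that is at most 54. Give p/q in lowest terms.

150/37

a_0 = 4: 4/1  (≤ bound)
a_1 = 18: 73/18  (≤ bound)
a_2 = 2: 150/37  (≤ bound)
a_3 = 1: 223/55  (> 54, stop)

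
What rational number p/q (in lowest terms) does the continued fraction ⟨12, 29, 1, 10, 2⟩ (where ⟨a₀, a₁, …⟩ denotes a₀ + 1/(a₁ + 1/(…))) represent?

a_0 = 12: 12/1
a_1 = 29: 349/29
a_2 = 1: 361/30
a_3 = 10: 3959/329
a_4 = 2: 8279/688

8279/688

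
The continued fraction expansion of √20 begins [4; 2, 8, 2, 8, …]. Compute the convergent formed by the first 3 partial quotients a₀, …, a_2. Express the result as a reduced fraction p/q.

76/17

Work from the innermost term outward:
Start with 8.
2 + 1/(8/1) = 2 + 1/8 = 17/8
4 + 1/(17/8) = 4 + 8/17 = 76/17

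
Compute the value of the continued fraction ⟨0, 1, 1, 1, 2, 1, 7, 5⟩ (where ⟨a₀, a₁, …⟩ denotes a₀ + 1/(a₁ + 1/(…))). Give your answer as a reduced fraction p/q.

277/436

Start with 5.
7 + 1/(5/1) = 7 + 1/5 = 36/5
1 + 1/(36/5) = 1 + 5/36 = 41/36
2 + 1/(41/36) = 2 + 36/41 = 118/41
1 + 1/(118/41) = 1 + 41/118 = 159/118
1 + 1/(159/118) = 1 + 118/159 = 277/159
1 + 1/(277/159) = 1 + 159/277 = 436/277
0 + 1/(436/277) = 0 + 277/436 = 277/436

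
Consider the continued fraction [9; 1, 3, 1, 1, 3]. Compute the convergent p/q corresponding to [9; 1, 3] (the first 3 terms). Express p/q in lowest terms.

39/4

a_0 = 9: 9/1
a_1 = 1: 10/1
a_2 = 3: 39/4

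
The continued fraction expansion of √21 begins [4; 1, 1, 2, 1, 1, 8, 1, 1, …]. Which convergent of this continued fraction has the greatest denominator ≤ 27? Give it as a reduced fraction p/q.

55/12

a_0 = 4: 4/1  (≤ bound)
a_1 = 1: 5/1  (≤ bound)
a_2 = 1: 9/2  (≤ bound)
a_3 = 2: 23/5  (≤ bound)
a_4 = 1: 32/7  (≤ bound)
a_5 = 1: 55/12  (≤ bound)
a_6 = 8: 472/103  (> 27, stop)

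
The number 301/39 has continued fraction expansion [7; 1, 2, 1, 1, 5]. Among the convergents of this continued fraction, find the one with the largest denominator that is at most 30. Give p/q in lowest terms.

List convergents until the denominator exceeds the bound:
a_0 = 7: 7/1  (≤ bound)
a_1 = 1: 8/1  (≤ bound)
a_2 = 2: 23/3  (≤ bound)
a_3 = 1: 31/4  (≤ bound)
a_4 = 1: 54/7  (≤ bound)
a_5 = 5: 301/39  (> 30, stop)

54/7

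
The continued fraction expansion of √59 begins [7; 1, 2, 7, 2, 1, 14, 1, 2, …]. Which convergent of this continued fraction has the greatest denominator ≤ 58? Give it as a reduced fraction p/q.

a_0 = 7: 7/1  (≤ bound)
a_1 = 1: 8/1  (≤ bound)
a_2 = 2: 23/3  (≤ bound)
a_3 = 7: 169/22  (≤ bound)
a_4 = 2: 361/47  (≤ bound)
a_5 = 1: 530/69  (> 58, stop)

361/47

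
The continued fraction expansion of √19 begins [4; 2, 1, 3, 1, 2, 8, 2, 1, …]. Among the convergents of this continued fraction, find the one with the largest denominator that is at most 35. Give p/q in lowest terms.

a_0 = 4: 4/1  (≤ bound)
a_1 = 2: 9/2  (≤ bound)
a_2 = 1: 13/3  (≤ bound)
a_3 = 3: 48/11  (≤ bound)
a_4 = 1: 61/14  (≤ bound)
a_5 = 2: 170/39  (> 35, stop)

61/14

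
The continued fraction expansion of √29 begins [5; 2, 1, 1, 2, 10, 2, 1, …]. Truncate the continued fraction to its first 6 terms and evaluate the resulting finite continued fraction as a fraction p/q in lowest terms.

727/135

Start with 10.
2 + 1/(10/1) = 2 + 1/10 = 21/10
1 + 1/(21/10) = 1 + 10/21 = 31/21
1 + 1/(31/21) = 1 + 21/31 = 52/31
2 + 1/(52/31) = 2 + 31/52 = 135/52
5 + 1/(135/52) = 5 + 52/135 = 727/135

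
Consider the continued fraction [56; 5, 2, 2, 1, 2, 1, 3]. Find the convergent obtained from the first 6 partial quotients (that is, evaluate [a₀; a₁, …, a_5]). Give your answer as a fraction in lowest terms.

Build up convergents one term at a time:
a_0 = 56: 56/1
a_1 = 5: 281/5
a_2 = 2: 618/11
a_3 = 2: 1517/27
a_4 = 1: 2135/38
a_5 = 2: 5787/103

5787/103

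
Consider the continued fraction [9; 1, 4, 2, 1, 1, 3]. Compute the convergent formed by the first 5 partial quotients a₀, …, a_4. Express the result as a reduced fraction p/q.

Use the convergent recurrence hₖ = aₖ·hₖ₋₁ + hₖ₋₂ (and likewise for the denominators kₖ):
a_0 = 9: 9/1
a_1 = 1: 10/1
a_2 = 4: 49/5
a_3 = 2: 108/11
a_4 = 1: 157/16

157/16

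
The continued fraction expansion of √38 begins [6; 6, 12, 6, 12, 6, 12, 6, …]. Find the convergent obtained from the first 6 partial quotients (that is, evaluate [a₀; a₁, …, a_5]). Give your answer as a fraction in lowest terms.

202501/32850

Work from the innermost term outward:
Start with 6.
12 + 1/(6/1) = 12 + 1/6 = 73/6
6 + 1/(73/6) = 6 + 6/73 = 444/73
12 + 1/(444/73) = 12 + 73/444 = 5401/444
6 + 1/(5401/444) = 6 + 444/5401 = 32850/5401
6 + 1/(32850/5401) = 6 + 5401/32850 = 202501/32850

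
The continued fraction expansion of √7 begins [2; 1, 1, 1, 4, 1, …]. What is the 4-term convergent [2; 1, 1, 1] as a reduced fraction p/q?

Build up convergents one term at a time:
a_0 = 2: 2/1
a_1 = 1: 3/1
a_2 = 1: 5/2
a_3 = 1: 8/3

8/3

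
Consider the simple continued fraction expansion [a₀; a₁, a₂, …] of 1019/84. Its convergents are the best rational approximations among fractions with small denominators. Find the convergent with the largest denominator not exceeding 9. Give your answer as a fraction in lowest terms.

List convergents until the denominator exceeds the bound:
a_0 = 12: 12/1  (≤ bound)
a_1 = 7: 85/7  (≤ bound)
a_2 = 1: 97/8  (≤ bound)
a_3 = 1: 182/15  (> 9, stop)

97/8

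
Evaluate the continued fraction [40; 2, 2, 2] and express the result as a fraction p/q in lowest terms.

485/12

Build up convergents one term at a time:
a_0 = 40: 40/1
a_1 = 2: 81/2
a_2 = 2: 202/5
a_3 = 2: 485/12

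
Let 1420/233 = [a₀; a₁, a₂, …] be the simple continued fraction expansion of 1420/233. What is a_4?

2

1420 = 6·233 + 22, so a_0 = 6
233 = 10·22 + 13, so a_1 = 10
22 = 1·13 + 9, so a_2 = 1
13 = 1·9 + 4, so a_3 = 1
9 = 2·4 + 1, so a_4 = 2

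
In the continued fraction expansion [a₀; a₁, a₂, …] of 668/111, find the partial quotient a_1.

Apply division with remainder until the remainder is 0:
668 = 6·111 + 2, so a_0 = 6
111 = 55·2 + 1, so a_1 = 55

55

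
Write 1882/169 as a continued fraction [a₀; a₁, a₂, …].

1882 ÷ 169 → quotient 11, remainder 23
169 ÷ 23 → quotient 7, remainder 8
23 ÷ 8 → quotient 2, remainder 7
8 ÷ 7 → quotient 1, remainder 1
7 ÷ 1 → quotient 7, remainder 0

[11; 7, 2, 1, 7]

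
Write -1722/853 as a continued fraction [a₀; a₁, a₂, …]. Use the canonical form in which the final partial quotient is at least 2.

[-3; 1, 52, 3, 5]

Repeatedly divide and take the remainder:
⌊-1722/853⌋ = -3, remainder 837
⌊853/837⌋ = 1, remainder 16
⌊837/16⌋ = 52, remainder 5
⌊16/5⌋ = 3, remainder 1
⌊5/1⌋ = 5, remainder 0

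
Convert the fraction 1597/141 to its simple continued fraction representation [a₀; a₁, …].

1597 ÷ 141 → quotient 11, remainder 46
141 ÷ 46 → quotient 3, remainder 3
46 ÷ 3 → quotient 15, remainder 1
3 ÷ 1 → quotient 3, remainder 0

[11; 3, 15, 3]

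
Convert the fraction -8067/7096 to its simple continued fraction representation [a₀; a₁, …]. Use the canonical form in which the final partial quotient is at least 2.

-8067 ÷ 7096 → quotient -2, remainder 6125
7096 ÷ 6125 → quotient 1, remainder 971
6125 ÷ 971 → quotient 6, remainder 299
971 ÷ 299 → quotient 3, remainder 74
299 ÷ 74 → quotient 4, remainder 3
74 ÷ 3 → quotient 24, remainder 2
3 ÷ 2 → quotient 1, remainder 1
2 ÷ 1 → quotient 2, remainder 0

[-2; 1, 6, 3, 4, 24, 1, 2]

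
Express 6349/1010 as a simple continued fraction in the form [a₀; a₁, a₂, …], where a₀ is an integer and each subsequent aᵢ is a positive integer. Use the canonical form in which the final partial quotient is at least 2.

[6; 3, 2, 47, 1, 2]

Apply division with remainder until the remainder is 0:
6349 ÷ 1010 → quotient 6, remainder 289
1010 ÷ 289 → quotient 3, remainder 143
289 ÷ 143 → quotient 2, remainder 3
143 ÷ 3 → quotient 47, remainder 2
3 ÷ 2 → quotient 1, remainder 1
2 ÷ 1 → quotient 2, remainder 0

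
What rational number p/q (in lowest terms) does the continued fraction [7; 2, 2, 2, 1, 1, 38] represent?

Start with 38.
1 + 1/(38/1) = 1 + 1/38 = 39/38
1 + 1/(39/38) = 1 + 38/39 = 77/39
2 + 1/(77/39) = 2 + 39/77 = 193/77
2 + 1/(193/77) = 2 + 77/193 = 463/193
2 + 1/(463/193) = 2 + 193/463 = 1119/463
7 + 1/(1119/463) = 7 + 463/1119 = 8296/1119

8296/1119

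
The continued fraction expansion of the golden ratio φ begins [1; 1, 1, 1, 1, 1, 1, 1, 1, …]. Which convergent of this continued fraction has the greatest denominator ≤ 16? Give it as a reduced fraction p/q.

21/13

a_0 = 1: 1/1  (≤ bound)
a_1 = 1: 2/1  (≤ bound)
a_2 = 1: 3/2  (≤ bound)
a_3 = 1: 5/3  (≤ bound)
a_4 = 1: 8/5  (≤ bound)
a_5 = 1: 13/8  (≤ bound)
a_6 = 1: 21/13  (≤ bound)
a_7 = 1: 34/21  (> 16, stop)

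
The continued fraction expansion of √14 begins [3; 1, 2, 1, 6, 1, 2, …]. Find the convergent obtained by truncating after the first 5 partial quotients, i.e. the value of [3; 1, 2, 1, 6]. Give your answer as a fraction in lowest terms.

101/27

a_0 = 3: 3/1
a_1 = 1: 4/1
a_2 = 2: 11/3
a_3 = 1: 15/4
a_4 = 6: 101/27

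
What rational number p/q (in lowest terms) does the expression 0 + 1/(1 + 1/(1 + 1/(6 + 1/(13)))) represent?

a_0 = 0: 0/1
a_1 = 1: 1/1
a_2 = 1: 1/2
a_3 = 6: 7/13
a_4 = 13: 92/171

92/171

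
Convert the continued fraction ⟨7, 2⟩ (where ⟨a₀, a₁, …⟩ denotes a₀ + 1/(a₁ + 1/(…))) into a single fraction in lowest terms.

15/2

Starting at the tail and folding back:
Start with 2.
7 + 1/(2/1) = 7 + 1/2 = 15/2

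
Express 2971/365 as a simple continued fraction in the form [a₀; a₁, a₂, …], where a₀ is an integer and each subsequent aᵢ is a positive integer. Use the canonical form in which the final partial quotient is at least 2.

Repeatedly divide and take the remainder:
2971 = 8·365 + 51, so a_0 = 8
365 = 7·51 + 8, so a_1 = 7
51 = 6·8 + 3, so a_2 = 6
8 = 2·3 + 2, so a_3 = 2
3 = 1·2 + 1, so a_4 = 1
2 = 2·1 + 0, so a_5 = 2

[8; 7, 6, 2, 1, 2]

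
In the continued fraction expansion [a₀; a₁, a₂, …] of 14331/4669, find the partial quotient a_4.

14331 = 3·4669 + 324, so a_0 = 3
4669 = 14·324 + 133, so a_1 = 14
324 = 2·133 + 58, so a_2 = 2
133 = 2·58 + 17, so a_3 = 2
58 = 3·17 + 7, so a_4 = 3

3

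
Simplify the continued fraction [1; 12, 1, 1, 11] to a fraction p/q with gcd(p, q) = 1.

311/288

Starting at the tail and folding back:
Start with 11.
1 + 1/(11/1) = 1 + 1/11 = 12/11
1 + 1/(12/11) = 1 + 11/12 = 23/12
12 + 1/(23/12) = 12 + 12/23 = 288/23
1 + 1/(288/23) = 1 + 23/288 = 311/288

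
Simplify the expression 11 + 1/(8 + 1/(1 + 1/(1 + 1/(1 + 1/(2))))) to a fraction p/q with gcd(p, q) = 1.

Starting at the tail and folding back:
Start with 2.
1 + 1/(2/1) = 1 + 1/2 = 3/2
1 + 1/(3/2) = 1 + 2/3 = 5/3
1 + 1/(5/3) = 1 + 3/5 = 8/5
8 + 1/(8/5) = 8 + 5/8 = 69/8
11 + 1/(69/8) = 11 + 8/69 = 767/69

767/69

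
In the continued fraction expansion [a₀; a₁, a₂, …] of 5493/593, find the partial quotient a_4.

⌊5493/593⌋ = 9, remainder 156
⌊593/156⌋ = 3, remainder 125
⌊156/125⌋ = 1, remainder 31
⌊125/31⌋ = 4, remainder 1
⌊31/1⌋ = 31, remainder 0

31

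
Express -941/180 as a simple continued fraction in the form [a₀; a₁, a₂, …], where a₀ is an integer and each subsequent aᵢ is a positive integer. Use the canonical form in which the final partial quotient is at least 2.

-941 = -6·180 + 139, so a_0 = -6
180 = 1·139 + 41, so a_1 = 1
139 = 3·41 + 16, so a_2 = 3
41 = 2·16 + 9, so a_3 = 2
16 = 1·9 + 7, so a_4 = 1
9 = 1·7 + 2, so a_5 = 1
7 = 3·2 + 1, so a_6 = 3
2 = 2·1 + 0, so a_7 = 2

[-6; 1, 3, 2, 1, 1, 3, 2]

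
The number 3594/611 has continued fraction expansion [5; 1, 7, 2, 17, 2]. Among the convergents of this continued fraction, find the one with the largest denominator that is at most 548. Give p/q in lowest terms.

List convergents until the denominator exceeds the bound:
a_0 = 5: 5/1  (≤ bound)
a_1 = 1: 6/1  (≤ bound)
a_2 = 7: 47/8  (≤ bound)
a_3 = 2: 100/17  (≤ bound)
a_4 = 17: 1747/297  (≤ bound)
a_5 = 2: 3594/611  (> 548, stop)

1747/297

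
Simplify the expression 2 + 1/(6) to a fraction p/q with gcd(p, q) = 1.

13/6

Start with 6.
2 + 1/(6/1) = 2 + 1/6 = 13/6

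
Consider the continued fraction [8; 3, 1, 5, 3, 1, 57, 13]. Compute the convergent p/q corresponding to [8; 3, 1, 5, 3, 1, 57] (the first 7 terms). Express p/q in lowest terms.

Start with 57.
1 + 1/(57/1) = 1 + 1/57 = 58/57
3 + 1/(58/57) = 3 + 57/58 = 231/58
5 + 1/(231/58) = 5 + 58/231 = 1213/231
1 + 1/(1213/231) = 1 + 231/1213 = 1444/1213
3 + 1/(1444/1213) = 3 + 1213/1444 = 5545/1444
8 + 1/(5545/1444) = 8 + 1444/5545 = 45804/5545

45804/5545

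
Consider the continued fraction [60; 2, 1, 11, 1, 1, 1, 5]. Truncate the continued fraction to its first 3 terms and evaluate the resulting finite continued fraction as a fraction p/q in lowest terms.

181/3

Start with 1.
2 + 1/(1/1) = 2 + 1/1 = 3/1
60 + 1/(3/1) = 60 + 1/3 = 181/3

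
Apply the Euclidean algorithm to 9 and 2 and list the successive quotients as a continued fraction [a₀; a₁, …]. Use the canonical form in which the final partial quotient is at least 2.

Apply division with remainder until the remainder is 0:
9 ÷ 2 → quotient 4, remainder 1
2 ÷ 1 → quotient 2, remainder 0

[4; 2]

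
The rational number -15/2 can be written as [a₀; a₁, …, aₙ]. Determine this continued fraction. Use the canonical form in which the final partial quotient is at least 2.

[-8; 2]

-15 = -8·2 + 1, so a_0 = -8
2 = 2·1 + 0, so a_1 = 2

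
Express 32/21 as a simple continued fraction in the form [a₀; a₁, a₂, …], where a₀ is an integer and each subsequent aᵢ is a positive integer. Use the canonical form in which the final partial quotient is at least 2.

32 ÷ 21 → quotient 1, remainder 11
21 ÷ 11 → quotient 1, remainder 10
11 ÷ 10 → quotient 1, remainder 1
10 ÷ 1 → quotient 10, remainder 0

[1; 1, 1, 10]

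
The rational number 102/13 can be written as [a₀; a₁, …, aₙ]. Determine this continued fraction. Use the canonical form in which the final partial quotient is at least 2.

Apply division with remainder until the remainder is 0:
102 ÷ 13 → quotient 7, remainder 11
13 ÷ 11 → quotient 1, remainder 2
11 ÷ 2 → quotient 5, remainder 1
2 ÷ 1 → quotient 2, remainder 0

[7; 1, 5, 2]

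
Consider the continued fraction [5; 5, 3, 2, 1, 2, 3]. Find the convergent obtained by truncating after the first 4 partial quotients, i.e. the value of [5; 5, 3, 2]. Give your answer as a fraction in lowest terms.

192/37

a_0 = 5: 5/1
a_1 = 5: 26/5
a_2 = 3: 83/16
a_3 = 2: 192/37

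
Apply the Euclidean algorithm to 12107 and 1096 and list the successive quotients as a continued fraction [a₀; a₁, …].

[11; 21, 2, 25]

Apply division with remainder until the remainder is 0:
⌊12107/1096⌋ = 11, remainder 51
⌊1096/51⌋ = 21, remainder 25
⌊51/25⌋ = 2, remainder 1
⌊25/1⌋ = 25, remainder 0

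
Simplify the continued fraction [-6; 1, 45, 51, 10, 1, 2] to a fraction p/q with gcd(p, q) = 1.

Start with 2.
1 + 1/(2/1) = 1 + 1/2 = 3/2
10 + 1/(3/2) = 10 + 2/3 = 32/3
51 + 1/(32/3) = 51 + 3/32 = 1635/32
45 + 1/(1635/32) = 45 + 32/1635 = 73607/1635
1 + 1/(73607/1635) = 1 + 1635/73607 = 75242/73607
-6 + 1/(75242/73607) = -6 + 73607/75242 = -377845/75242

-377845/75242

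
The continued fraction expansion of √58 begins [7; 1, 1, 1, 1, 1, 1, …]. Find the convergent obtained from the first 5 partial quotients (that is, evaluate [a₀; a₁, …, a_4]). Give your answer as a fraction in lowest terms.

38/5

Start with 1.
1 + 1/(1/1) = 1 + 1/1 = 2/1
1 + 1/(2/1) = 1 + 1/2 = 3/2
1 + 1/(3/2) = 1 + 2/3 = 5/3
7 + 1/(5/3) = 7 + 3/5 = 38/5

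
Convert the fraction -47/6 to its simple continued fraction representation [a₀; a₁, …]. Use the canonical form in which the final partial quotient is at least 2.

[-8; 6]

⌊-47/6⌋ = -8, remainder 1
⌊6/1⌋ = 6, remainder 0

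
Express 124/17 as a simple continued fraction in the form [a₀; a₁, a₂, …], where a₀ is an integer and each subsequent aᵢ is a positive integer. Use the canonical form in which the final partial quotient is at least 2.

[7; 3, 2, 2]

124 = 7·17 + 5, so a_0 = 7
17 = 3·5 + 2, so a_1 = 3
5 = 2·2 + 1, so a_2 = 2
2 = 2·1 + 0, so a_3 = 2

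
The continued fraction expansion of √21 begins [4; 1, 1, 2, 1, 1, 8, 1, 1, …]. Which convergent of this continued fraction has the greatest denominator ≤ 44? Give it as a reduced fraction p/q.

55/12

List convergents until the denominator exceeds the bound:
a_0 = 4: 4/1  (≤ bound)
a_1 = 1: 5/1  (≤ bound)
a_2 = 1: 9/2  (≤ bound)
a_3 = 2: 23/5  (≤ bound)
a_4 = 1: 32/7  (≤ bound)
a_5 = 1: 55/12  (≤ bound)
a_6 = 8: 472/103  (> 44, stop)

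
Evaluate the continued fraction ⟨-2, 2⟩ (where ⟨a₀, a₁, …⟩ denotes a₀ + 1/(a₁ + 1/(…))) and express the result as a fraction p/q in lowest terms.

Build up convergents one term at a time:
a_0 = -2: -2/1
a_1 = 2: -3/2

-3/2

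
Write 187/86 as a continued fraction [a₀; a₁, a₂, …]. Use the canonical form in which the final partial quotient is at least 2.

[2; 5, 1, 2, 1, 3]

187 = 2·86 + 15, so a_0 = 2
86 = 5·15 + 11, so a_1 = 5
15 = 1·11 + 4, so a_2 = 1
11 = 2·4 + 3, so a_3 = 2
4 = 1·3 + 1, so a_4 = 1
3 = 3·1 + 0, so a_5 = 3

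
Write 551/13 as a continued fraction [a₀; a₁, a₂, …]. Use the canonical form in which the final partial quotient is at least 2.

[42; 2, 1, 1, 2]

⌊551/13⌋ = 42, remainder 5
⌊13/5⌋ = 2, remainder 3
⌊5/3⌋ = 1, remainder 2
⌊3/2⌋ = 1, remainder 1
⌊2/1⌋ = 2, remainder 0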